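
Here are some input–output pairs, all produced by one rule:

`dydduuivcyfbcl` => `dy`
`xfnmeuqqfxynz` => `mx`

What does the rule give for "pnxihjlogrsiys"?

ir

Each output is the input with this applied: keep one character in every 3, starting at position 1 (positions 1st, 4th, 7th, ...), then keep every other character starting from the second (positions 2nd, 4th, 6th, ...).
For "pnxihjlogrsiys", step one produces "pilry"; step two turns that into "ir".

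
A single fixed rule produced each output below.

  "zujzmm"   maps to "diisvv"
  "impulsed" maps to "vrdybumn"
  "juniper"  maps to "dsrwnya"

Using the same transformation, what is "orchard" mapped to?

axqlajm

Rule — shift every letter 9 places forward in the alphabet (wrapping around), then swap each adjacent pair of characters (1↔2, 3↔4, ...).
"orchard" → "xalqjam" → "axqlajm".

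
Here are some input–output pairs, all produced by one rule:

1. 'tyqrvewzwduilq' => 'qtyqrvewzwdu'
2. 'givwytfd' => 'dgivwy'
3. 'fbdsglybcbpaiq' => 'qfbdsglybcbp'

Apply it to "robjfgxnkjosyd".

drobjfgxnkjo

In each case the input is transformed by: move the last 3 characters to the front (rotate right by 3), then delete the first 2 characters.
Working it through for "robjfgxnkjosyd": intermediate "sydrobjfgxnkjo", final "drobjfgxnkjo".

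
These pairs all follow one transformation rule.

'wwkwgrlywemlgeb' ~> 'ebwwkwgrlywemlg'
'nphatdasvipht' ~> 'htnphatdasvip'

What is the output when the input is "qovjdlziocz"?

czqovjdlzio

The transformation: move the last 2 characters to the front (rotate right by 2).
On "qovjdlziocz" that produces "czqovjdlzio".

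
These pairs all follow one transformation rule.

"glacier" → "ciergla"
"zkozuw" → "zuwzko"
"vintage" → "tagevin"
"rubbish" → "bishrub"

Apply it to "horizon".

izonhor

Each output is the input with this applied: move the first 3 characters to the end (rotate left by 3).
"horizon" → "izonhor".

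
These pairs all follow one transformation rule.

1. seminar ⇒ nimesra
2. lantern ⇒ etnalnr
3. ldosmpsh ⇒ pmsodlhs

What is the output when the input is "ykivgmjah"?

jmgvikyha

Looking at the pairs, the operation is to reverse the string, then move the first 2 characters to the end (rotate left by 2).
For "ykivgmjah", step one produces "hajmgviky"; step two turns that into "jmgvikyha".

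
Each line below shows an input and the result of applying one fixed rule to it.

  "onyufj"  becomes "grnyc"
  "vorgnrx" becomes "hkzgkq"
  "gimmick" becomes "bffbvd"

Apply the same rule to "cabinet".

tubgxm

Rule — delete the first character, then shift every letter 7 places backward in the alphabet (wrapping around).
"cabinet" → "tubgxm".
(Check on "gimmick": → "immick" → "bffbvd" ✓)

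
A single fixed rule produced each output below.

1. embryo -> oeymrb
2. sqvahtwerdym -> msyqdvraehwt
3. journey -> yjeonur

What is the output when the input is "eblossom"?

meobslso

The pattern: take characters alternately from the front and the back (1st, last, 2nd, 2nd-last, ...), then swap each adjacent pair of characters (1↔2, 3↔4, ...).
For "eblossom", step one produces "embolsos"; step two turns that into "meobslso".
(Check on "journey": → "jyoeunr" → "yjeonur" ✓)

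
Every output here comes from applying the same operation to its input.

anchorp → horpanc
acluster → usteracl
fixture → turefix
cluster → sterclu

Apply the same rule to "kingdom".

Rule — move the first 3 characters to the end (rotate left by 3).
Applying that to "kingdom" gives "gdomkin".

gdomkin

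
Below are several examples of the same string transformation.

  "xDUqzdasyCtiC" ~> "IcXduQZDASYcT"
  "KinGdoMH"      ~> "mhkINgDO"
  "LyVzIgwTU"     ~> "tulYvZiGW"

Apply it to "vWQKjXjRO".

The rule is to flip the case of every letter, then move the last 2 characters to the front (rotate right by 2).
Doing the same to "vWQKjXjRO": "roVwqkJxJ".

roVwqkJxJ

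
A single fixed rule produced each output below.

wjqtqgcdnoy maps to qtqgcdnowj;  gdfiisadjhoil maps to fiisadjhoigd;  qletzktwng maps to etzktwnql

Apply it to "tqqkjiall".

qkjialtq

The pattern: delete the last character, then move the first 2 characters to the end (rotate left by 2).
For "tqqkjiall", step one produces "tqqkjial"; step two turns that into "qkjialtq".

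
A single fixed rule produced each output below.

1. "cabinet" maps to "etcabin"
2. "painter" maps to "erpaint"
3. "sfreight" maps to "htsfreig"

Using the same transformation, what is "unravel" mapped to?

The transformation: move the last 2 characters to the front (rotate right by 2).
On "unravel" that produces "elunrav".

elunrav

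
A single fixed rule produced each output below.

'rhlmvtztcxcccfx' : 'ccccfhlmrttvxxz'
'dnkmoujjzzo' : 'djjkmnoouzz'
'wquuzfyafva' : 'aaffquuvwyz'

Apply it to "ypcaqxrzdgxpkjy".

acdgjkppqrxxyyz

What's happening: sort the characters into alphabetical order.
"ypcaqxrzdgxpkjy" → "acdgjkppqrxxyyz".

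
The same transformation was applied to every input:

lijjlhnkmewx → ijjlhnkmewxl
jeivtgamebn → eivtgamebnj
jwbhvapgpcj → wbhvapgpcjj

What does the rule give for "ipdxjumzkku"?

pdxjumzkkui

Each output is the input with this applied: move the first character to the end.
On "ipdxjumzkku" that produces "pdxjumzkkui".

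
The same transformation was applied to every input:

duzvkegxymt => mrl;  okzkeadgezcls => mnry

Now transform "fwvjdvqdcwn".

iip

Each output is the input with this applied: shift every letter 13 places forward in the alphabet (wrapping around) — i.e. ROT13, then keep one character in every 3, starting at position 3 (positions 3rd, 6th, 9th, ...).
Starting from "fwvjdvqdcwn": after the first operation, "sjiwqidqpja"; after the second, "iip".
(Check on "okzkeadgezcls": → "bxmxrnqtrmpyf" → "mnry" ✓)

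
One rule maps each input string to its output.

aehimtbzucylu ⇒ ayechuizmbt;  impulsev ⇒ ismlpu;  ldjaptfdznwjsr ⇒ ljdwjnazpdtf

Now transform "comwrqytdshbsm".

cbohmswdrtqy

Rule — delete the last 2 characters, then take characters alternately from the front and the back (1st, last, 2nd, 2nd-last, ...).
Applying both steps to "comwrqytdshbsm": "comwrqytdshb", then "cbohmswdrtqy".
(Check on "impulsev": → "impuls" → "ismlpu" ✓)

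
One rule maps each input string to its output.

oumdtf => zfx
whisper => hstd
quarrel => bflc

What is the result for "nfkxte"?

What's happening: delete the last 3 characters, then shift every letter 11 places forward in the alphabet (wrapping around).
Applying both steps to "nfkxte": "nfk", then "yqv".

yqv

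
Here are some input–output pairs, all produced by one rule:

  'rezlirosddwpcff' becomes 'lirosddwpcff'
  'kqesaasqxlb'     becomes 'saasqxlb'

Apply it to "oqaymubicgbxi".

ymubicgbxi

Rule — delete the first 3 characters.
Applying that to "oqaymubicgbxi" gives "ymubicgbxi".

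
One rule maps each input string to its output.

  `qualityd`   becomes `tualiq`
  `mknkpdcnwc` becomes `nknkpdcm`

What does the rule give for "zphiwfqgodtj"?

dphiwfqgoz

What's happening: delete the last 2 characters, then swap the first and last characters.
Starting from "zphiwfqgodtj": after the first operation, "zphiwfqgod"; after the second, "dphiwfqgoz".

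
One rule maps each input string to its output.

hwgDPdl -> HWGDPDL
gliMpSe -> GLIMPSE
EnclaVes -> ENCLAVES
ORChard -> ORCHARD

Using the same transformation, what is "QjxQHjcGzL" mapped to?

QJXQHJCGZL

Rule — convert every letter to uppercase.
"QjxQHjcGzL" → "QJXQHJCGZL".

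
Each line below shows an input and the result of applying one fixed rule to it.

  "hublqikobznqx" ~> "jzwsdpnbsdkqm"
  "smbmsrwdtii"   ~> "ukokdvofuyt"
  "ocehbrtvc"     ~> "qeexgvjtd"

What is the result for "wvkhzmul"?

ynxwmojb

The transformation: take characters alternately from the front and the back (1st, last, 2nd, 2nd-last, ...), then shift every letter 2 places forward in the alphabet (wrapping around).
Working it through for "wvkhzmul": intermediate "wlvukmhz", final "ynxwmojb".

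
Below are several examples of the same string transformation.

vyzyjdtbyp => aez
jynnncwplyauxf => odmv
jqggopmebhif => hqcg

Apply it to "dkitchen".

ji

Each output is the input with this applied: shift every letter 1 place forward in the alphabet (wrapping around), then keep one character in every 3, starting at position 3 (positions 3rd, 6th, 9th, ...).
On "dkitchen": the first step gives "eljudifo", and the second then gives "ji".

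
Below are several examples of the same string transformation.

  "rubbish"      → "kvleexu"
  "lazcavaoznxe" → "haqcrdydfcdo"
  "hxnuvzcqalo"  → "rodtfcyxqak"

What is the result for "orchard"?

The transformation: shift every letter 3 places forward in the alphabet (wrapping around), then reverse the string.
Applying both steps to "orchard": "rufkdug", then "gudkfur".

gudkfur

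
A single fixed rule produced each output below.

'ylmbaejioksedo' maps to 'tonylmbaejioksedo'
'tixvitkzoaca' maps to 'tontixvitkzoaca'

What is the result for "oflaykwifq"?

In each case the input is transformed by: prepend "ton".
Applying that to "oflaykwifq" gives "tonoflaykwifq".

tonoflaykwifq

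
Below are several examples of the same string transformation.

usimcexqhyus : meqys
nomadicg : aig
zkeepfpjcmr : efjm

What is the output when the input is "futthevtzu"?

tetu

The transformation: delete the first 2 characters, then keep every other character starting from the second (positions 2nd, 4th, 6th, ...).
For "futthevtzu", step one produces "tthevtzu"; step two turns that into "tetu".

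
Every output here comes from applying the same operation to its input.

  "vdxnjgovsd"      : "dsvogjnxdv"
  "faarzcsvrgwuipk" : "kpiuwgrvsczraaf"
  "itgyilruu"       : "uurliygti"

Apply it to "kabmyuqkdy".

Each output is the input with this applied: reverse the string.
So "kabmyuqkdy" becomes "ydkquymbak".

ydkquymbak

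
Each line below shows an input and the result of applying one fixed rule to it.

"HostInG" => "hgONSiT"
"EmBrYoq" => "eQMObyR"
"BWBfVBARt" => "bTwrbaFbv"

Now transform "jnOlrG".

JgNRoL

In each case the input is transformed by: take characters alternately from the front and the back (1st, last, 2nd, 2nd-last, ...), then flip the case of every letter.
"jnOlrG" → "jGnrOl" → "JgNRoL".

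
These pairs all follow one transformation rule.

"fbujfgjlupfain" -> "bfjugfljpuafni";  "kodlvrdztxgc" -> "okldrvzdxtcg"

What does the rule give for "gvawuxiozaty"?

The pattern: swap each adjacent pair of characters (1↔2, 3↔4, ...).
Doing the same to "gvawuxiozaty": "vgwaxuoiazyt".

vgwaxuoiazyt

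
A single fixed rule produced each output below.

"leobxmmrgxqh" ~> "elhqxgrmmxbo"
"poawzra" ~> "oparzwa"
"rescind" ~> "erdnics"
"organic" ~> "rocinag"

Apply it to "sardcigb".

asbgicdr

Each output is the input with this applied: reverse the string, then move the last 2 characters to the front (rotate right by 2).
Working it through for "sardcigb": intermediate "bgicdras", final "asbgicdr".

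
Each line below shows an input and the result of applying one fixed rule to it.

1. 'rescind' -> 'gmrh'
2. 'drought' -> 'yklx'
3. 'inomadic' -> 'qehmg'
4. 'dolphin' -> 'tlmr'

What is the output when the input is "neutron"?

xvsr

The transformation: delete the first 3 characters, then shift every letter 4 places forward in the alphabet (wrapping around).
On "neutron": the first step gives "tron", and the second then gives "xvsr".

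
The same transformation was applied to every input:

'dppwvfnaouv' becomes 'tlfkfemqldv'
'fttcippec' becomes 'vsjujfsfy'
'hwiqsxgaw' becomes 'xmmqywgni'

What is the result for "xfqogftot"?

njvegjevw

Rule — shift every letter 10 places backward in the alphabet (wrapping around), then take characters alternately from the front and the back (1st, last, 2nd, 2nd-last, ...).
Applying both steps to "xfqogftot": "nvgewvjej", then "njvegjevw".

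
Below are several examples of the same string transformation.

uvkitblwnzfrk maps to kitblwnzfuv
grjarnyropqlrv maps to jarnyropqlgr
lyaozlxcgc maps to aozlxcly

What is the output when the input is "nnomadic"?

omadnn

Looking at the pairs, the operation is to delete the last 2 characters, then move the first 2 characters to the end (rotate left by 2).
On "nnomadic": the first step gives "nnomad", and the second then gives "omadnn".
(Check on "lyaozlxcgc": → "lyaozlxc" → "aozlxcly" ✓)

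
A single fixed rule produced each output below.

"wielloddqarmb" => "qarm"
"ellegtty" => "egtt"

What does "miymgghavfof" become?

What's happening: move the last character to the front, then keep only the last 4 characters.
On "miymgghavfof": the first step gives "fmiymgghavfo", and the second then gives "avfo".

avfo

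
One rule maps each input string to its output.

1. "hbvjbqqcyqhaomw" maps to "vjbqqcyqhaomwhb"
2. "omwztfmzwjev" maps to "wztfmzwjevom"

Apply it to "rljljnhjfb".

Looking at the pairs, the operation is to move the first 2 characters to the end (rotate left by 2).
On "rljljnhjfb" that produces "jljnhjfbrl".

jljnhjfbrl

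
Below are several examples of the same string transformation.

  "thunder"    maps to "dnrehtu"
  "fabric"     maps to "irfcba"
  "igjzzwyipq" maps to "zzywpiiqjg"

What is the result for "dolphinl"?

Rule — move the first 3 characters to the end (rotate left by 3), then swap each adjacent pair of characters (1↔2, 3↔4, ...).
For "dolphinl", step one produces "phinldol"; step two turns that into "hpnidllo".

hpnidllo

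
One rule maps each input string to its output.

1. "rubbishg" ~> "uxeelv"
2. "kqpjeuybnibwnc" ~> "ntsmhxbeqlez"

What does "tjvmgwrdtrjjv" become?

Each output is the input with this applied: shift every letter 3 places forward in the alphabet (wrapping around), then delete the last 2 characters.
Working it through for "tjvmgwrdtrjjv": intermediate "wmypjzugwummy", final "wmypjzugwum".
(Check on "rubbishg": → "uxeelvkj" → "uxeelv" ✓)

wmypjzugwum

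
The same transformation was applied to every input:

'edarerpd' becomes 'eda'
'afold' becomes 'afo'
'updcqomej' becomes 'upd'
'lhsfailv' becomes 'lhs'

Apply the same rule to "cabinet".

What's happening: keep only the first 3 characters.
For "cabinet" the result is "cab".

cab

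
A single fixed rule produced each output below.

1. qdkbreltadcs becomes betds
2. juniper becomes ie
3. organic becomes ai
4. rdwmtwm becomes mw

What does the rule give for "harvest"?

What's happening: delete the first 2 characters, then keep every other character starting from the second (positions 2nd, 4th, 6th, ...).
For "harvest", step one produces "rvest"; step two turns that into "vs".

vs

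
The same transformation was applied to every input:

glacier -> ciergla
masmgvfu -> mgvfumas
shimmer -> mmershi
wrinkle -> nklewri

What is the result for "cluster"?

The transformation: move the first 3 characters to the end (rotate left by 3).
For "cluster" the result is "sterclu".

sterclu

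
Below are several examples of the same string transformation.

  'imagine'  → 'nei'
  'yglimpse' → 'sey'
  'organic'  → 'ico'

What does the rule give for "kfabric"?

ick

Each output is the input with this applied: move the last 2 characters to the front (rotate right by 2), then keep only the first 3 characters.
Starting from "kfabric": after the first operation, "ickfabr"; after the second, "ick".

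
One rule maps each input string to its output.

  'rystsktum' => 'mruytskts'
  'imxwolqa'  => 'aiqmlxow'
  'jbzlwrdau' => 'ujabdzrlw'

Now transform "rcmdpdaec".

crecamddp

What's happening: take characters alternately from the front and the back (1st, last, 2nd, 2nd-last, ...), then swap each adjacent pair of characters (1↔2, 3↔4, ...).
Starting from "rcmdpdaec": after the first operation, "rccemaddp"; after the second, "crecamddp".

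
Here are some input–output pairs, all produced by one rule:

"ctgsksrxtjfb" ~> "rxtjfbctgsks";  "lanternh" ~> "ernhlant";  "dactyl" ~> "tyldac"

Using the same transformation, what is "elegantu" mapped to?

Each output is the input with this applied: swap the front and back halves of the string.
So "elegantu" becomes "antueleg".

antueleg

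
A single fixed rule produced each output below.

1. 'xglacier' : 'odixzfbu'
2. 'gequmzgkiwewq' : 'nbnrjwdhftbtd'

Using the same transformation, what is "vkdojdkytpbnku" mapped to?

rhalgahvqmykhs

Rule — swap the first and last characters, then shift every letter 3 places backward in the alphabet (wrapping around).
Applying both steps to "vkdojdkytpbnku": "ukdojdkytpbnkv", then "rhalgahvqmykhs".
(Check on "xglacier": → "rglaciex" → "odixzfbu" ✓)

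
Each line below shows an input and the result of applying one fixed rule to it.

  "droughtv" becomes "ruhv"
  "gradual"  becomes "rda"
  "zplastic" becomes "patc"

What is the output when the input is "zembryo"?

The transformation: keep every other character starting from the second (positions 2nd, 4th, 6th, ...).
So "zembryo" becomes "eby".

eby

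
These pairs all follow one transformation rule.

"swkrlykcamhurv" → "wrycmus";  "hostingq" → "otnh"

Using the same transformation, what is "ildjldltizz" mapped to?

The pattern: swap the first and last characters, then keep every other character starting from the second (positions 2nd, 4th, 6th, ...).
On "ildjldltizz": the first step gives "zldjldltizi", and the second then gives "ljdtz".

ljdtz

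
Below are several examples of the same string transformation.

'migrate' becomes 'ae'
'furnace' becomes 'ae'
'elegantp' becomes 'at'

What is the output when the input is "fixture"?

The transformation: keep every other character starting from the first (positions 1st, 3rd, 5th, ...), then delete the first 2 characters.
"fixture" → "fxue" → "ue".

ue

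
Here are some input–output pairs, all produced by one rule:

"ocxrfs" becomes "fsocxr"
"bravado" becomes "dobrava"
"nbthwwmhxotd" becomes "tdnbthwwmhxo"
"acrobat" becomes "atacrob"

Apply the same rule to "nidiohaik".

iknidioha

Looking at the pairs, the operation is to move the last 2 characters to the front (rotate right by 2).
Applying that to "nidiohaik" gives "iknidioha".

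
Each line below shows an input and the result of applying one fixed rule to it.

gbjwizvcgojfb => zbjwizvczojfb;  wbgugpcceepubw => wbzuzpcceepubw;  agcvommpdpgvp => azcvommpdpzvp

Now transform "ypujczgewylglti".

The transformation: replace every "g" with "z".
Doing the same to "ypujczgewylglti": "ypujczzewylzlti".

ypujczzewylzlti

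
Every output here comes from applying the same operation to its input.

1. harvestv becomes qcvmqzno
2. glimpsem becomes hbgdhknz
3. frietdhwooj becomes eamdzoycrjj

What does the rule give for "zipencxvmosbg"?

budkzixsqhjnw

Rule — move the last character to the front, then shift every letter 5 places backward in the alphabet (wrapping around).
Starting from "zipencxvmosbg": after the first operation, "gzipencxvmosb"; after the second, "budkzixsqhjnw".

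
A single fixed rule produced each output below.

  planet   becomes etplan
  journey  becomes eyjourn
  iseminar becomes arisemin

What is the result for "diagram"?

The pattern: move the last 2 characters to the front (rotate right by 2).
So "diagram" becomes "amdiagr".

amdiagr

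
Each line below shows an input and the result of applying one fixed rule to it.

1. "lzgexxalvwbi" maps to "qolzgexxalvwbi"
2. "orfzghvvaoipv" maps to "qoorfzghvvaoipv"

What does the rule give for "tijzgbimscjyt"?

What's happening: prepend "qo".
So "tijzgbimscjyt" becomes "qotijzgbimscjyt".

qotijzgbimscjyt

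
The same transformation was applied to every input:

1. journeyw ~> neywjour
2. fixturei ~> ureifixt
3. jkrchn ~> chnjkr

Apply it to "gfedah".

dahgfe

Each output is the input with this applied: swap the front and back halves of the string.
Applying that to "gfedah" gives "dahgfe".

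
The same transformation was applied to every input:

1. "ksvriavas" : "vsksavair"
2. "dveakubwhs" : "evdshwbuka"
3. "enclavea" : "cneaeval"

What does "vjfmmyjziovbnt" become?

The pattern: move the first 3 characters to the end (rotate left by 3), then reverse the string.
Applying both steps to "vjfmmyjziovbnt": "mmyjziovbntvjf", then "fjvtnbvoizjymm".
(Check on "ksvriavas": → "riavasksv" → "vsksavair" ✓)

fjvtnbvoizjymm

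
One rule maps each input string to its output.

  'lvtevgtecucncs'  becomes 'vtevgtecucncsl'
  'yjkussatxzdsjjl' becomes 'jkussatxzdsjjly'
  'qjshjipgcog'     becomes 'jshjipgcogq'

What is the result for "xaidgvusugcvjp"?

Rule — move the first character to the end.
Applying that to "xaidgvusugcvjp" gives "aidgvusugcvjpx".

aidgvusugcvjpx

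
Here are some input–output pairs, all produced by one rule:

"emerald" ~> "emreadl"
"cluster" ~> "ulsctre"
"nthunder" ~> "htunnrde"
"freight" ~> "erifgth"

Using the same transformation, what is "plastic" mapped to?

The transformation: move the first 2 characters to the end (rotate left by 2), then take characters alternately from the front and the back (1st, last, 2nd, 2nd-last, ...).
On "plastic": the first step gives "asticpl", and the second then gives "alsptci".
(Check on "freight": → "eightfr" → "erifgth" ✓)

alsptci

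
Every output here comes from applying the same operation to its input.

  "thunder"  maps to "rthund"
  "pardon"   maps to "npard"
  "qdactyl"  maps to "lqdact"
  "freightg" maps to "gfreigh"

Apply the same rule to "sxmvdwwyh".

hsxmvdww

What's happening: move the last character to the front, then delete the last character.
On "sxmvdwwyh": the first step gives "hsxmvdwwy", and the second then gives "hsxmvdww".
(Check on "freightg": → "gfreight" → "gfreigh" ✓)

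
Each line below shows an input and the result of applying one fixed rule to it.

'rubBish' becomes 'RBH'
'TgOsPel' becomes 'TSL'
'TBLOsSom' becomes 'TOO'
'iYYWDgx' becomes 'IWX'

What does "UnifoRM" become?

UFM

The rule is to keep one character in every 3, starting at position 1 (positions 1st, 4th, 7th, ...), then convert every letter to uppercase.
Applying both steps to "UnifoRM": "UfM", then "UFM".
(Check on "rubBish": → "rBh" → "RBH" ✓)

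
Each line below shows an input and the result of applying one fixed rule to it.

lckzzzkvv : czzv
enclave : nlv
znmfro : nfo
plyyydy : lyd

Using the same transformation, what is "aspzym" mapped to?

szm

Looking at the pairs, the operation is to keep every other character starting from the second (positions 2nd, 4th, 6th, ...).
So "aspzym" becomes "szm".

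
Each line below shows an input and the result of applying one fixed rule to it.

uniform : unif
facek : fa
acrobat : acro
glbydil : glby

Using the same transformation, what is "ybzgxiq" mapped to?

ybzg

What's happening: delete the last 3 characters.
So "ybzgxiq" becomes "ybzg".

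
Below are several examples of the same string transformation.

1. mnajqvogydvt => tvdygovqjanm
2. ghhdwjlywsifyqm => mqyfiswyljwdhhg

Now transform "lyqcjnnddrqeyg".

What's happening: reverse the string.
For "lyqcjnnddrqeyg" the result is "gyeqrddnnjcqyl".

gyeqrddnnjcqyl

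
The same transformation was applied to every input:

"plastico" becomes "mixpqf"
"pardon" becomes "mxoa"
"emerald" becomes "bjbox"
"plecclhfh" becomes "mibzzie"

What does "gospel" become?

Each output is the input with this applied: shift every letter 3 places backward in the alphabet (wrapping around), then delete the last 2 characters.
Working it through for "gospel": intermediate "dlpmbi", final "dlpm".

dlpm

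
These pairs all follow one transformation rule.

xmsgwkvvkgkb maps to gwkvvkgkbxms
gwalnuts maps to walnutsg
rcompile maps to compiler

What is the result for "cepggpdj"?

Rule — move the last 3 characters to the front (rotate right by 3), then swap the front and back halves of the string.
On "cepggpdj": the first step gives "pdjcepgg", and the second then gives "epggpdjc".

epggpdjc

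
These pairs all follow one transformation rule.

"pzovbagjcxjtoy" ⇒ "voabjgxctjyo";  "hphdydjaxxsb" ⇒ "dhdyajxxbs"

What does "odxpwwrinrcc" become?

pxwwirrncc

Each output is the input with this applied: swap each adjacent pair of characters (1↔2, 3↔4, ...), then delete the first 2 characters.
For "odxpwwrinrcc" the result is "pxwwirrncc".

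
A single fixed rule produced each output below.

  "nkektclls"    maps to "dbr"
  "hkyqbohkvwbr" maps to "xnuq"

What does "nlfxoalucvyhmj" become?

Looking at the pairs, the operation is to keep one character in every 3, starting at position 3 (positions 3rd, 6th, 9th, ...), then shift every letter 1 place backward in the alphabet (wrapping around).
For "nlfxoalucvyhmj", step one produces "fach"; step two turns that into "ezbg".

ezbg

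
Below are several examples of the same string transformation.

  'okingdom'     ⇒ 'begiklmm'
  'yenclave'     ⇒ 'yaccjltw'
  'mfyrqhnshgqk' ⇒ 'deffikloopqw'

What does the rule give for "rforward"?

ybdmpppu

The rule is to sort the characters into alphabetical order, then shift every letter 2 places backward in the alphabet (wrapping around).
"rforward" → "adforrrw" → "ybdmpppu".
(Check on "mfyrqhnshgqk": → "fghhkmnqqrsy" → "deffikloopqw" ✓)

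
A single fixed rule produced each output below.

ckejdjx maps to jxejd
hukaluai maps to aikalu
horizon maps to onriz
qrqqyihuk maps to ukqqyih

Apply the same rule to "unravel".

elrav

The pattern: delete the first 2 characters, then move the last 2 characters to the front (rotate right by 2).
For "unravel", step one produces "ravel"; step two turns that into "elrav".
(Check on "ckejdjx": → "ejdjx" → "jxejd" ✓)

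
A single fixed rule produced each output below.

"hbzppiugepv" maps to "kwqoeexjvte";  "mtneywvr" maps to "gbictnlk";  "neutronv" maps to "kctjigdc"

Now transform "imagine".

Looking at the pairs, the operation is to move the last character to the front, then shift every letter 11 places backward in the alphabet (wrapping around).
Working it through for "imagine": intermediate "eimagin", final "txbpvxc".

txbpvxc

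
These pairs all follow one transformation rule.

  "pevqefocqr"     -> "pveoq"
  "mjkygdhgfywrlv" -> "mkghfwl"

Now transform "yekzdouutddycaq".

ykdutdcq

The rule is to keep every other character starting from the first (positions 1st, 3rd, 5th, ...).
For "yekzdouutddycaq" the result is "ykdutdcq".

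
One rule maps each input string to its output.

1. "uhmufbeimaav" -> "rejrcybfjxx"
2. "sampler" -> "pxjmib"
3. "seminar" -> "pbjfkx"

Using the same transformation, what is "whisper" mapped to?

tefpmb

In each case the input is transformed by: shift every letter 3 places backward in the alphabet (wrapping around), then delete the last character.
For "whisper", step one produces "tefpmbo"; step two turns that into "tefpmb".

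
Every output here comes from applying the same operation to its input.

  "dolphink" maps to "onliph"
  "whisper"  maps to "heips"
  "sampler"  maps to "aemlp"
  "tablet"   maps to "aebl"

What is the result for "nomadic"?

Looking at the pairs, the operation is to take characters alternately from the front and the back (1st, last, 2nd, 2nd-last, ...), then delete the first 2 characters.
Applying both steps to "nomadic": "ncoimda", then "oimda".
(Check on "whisper": → "wrheips" → "heips" ✓)

oimda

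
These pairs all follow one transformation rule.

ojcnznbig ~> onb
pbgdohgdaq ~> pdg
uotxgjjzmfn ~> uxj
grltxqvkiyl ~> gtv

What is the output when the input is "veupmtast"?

The rule is to delete the last 2 characters, then keep one character in every 3, starting at position 1 (positions 1st, 4th, 7th, ...).
Starting from "veupmtast": after the first operation, "veupmta"; after the second, "vpa".

vpa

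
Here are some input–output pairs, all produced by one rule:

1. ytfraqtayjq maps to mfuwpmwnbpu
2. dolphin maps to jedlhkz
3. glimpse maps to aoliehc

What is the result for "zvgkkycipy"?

uleyuggcrv

Each output is the input with this applied: reverse the string, then shift every letter 4 places backward in the alphabet (wrapping around).
"zvgkkycipy" → "ypicykkgvz" → "uleyuggcrv".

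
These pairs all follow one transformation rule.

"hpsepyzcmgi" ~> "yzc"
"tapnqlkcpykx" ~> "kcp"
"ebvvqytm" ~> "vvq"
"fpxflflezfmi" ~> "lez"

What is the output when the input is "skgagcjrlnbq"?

jrl

Each output is the input with this applied: delete the last 3 characters, then keep only the last 3 characters.
Doing the same to "skgagcjrlnbq": "jrl".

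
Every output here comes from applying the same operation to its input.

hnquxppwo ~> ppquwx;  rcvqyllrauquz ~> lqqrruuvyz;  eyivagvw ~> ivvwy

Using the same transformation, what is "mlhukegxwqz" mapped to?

klmquwxz

Looking at the pairs, the operation is to sort the characters into alphabetical order, then delete the first 3 characters.
For "mlhukegxwqz", step one produces "eghklmquwxz"; step two turns that into "klmquwxz".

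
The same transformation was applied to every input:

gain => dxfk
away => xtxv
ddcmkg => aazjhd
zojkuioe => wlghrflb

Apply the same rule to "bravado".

yoxsxal

Each output is the input with this applied: shift every letter 3 places backward in the alphabet (wrapping around).
So "bravado" becomes "yoxsxal".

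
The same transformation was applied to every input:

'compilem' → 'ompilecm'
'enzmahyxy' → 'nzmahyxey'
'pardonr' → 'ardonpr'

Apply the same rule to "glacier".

laciegr

The pattern: swap the first and last characters, then move the first character to the end.
Applying both steps to "glacier": "rlacieg", then "laciegr".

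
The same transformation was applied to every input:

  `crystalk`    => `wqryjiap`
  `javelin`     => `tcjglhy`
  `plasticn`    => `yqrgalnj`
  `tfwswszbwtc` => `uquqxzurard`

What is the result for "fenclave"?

Each output is the input with this applied: shift every letter 2 places backward in the alphabet (wrapping around), then move the first 2 characters to the end (rotate left by 2).
For "fenclave", step one produces "dclajytc"; step two turns that into "lajytcdc".

lajytcdc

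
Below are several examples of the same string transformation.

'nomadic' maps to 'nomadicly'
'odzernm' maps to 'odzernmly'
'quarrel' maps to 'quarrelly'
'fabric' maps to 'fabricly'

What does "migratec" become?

migratecly

The transformation: append "ly".
So "migratec" becomes "migratecly".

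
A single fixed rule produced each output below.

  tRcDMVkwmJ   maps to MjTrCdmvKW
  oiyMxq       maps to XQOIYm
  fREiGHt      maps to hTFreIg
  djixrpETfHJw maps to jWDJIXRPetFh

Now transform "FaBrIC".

icfAbR

The rule is to flip the case of every letter, then move the last 2 characters to the front (rotate right by 2).
Working it through for "FaBrIC": intermediate "fAbRic", final "icfAbR".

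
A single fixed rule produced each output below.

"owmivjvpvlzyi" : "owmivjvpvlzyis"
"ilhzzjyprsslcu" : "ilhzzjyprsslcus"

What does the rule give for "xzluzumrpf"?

xzluzumrpfs

Each output is the input with this applied: append "s".
Doing the same to "xzluzumrpf": "xzluzumrpfs".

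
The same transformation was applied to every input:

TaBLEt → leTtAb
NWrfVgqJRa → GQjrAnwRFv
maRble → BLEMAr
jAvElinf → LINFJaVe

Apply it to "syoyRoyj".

rOYJSYOY

The rule is to flip the case of every letter, then swap the front and back halves of the string.
Working it through for "syoyRoyj": intermediate "SYOYrOYJ", final "rOYJSYOY".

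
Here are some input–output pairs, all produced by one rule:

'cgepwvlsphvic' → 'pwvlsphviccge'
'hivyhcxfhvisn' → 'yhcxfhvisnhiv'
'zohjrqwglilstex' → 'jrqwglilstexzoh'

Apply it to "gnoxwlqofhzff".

xwlqofhzffgno

Each output is the input with this applied: move the first 3 characters to the end (rotate left by 3).
On "gnoxwlqofhzff" that produces "xwlqofhzffgno".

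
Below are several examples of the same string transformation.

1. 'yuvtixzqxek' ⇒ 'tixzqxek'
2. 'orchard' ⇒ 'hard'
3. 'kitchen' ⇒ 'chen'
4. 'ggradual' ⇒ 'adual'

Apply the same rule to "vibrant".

The transformation: delete the first 3 characters.
For "vibrant" the result is "rant".

rant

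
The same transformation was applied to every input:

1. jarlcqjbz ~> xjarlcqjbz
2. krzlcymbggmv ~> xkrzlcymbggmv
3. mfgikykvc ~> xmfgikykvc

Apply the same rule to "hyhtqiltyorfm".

Each output is the input with this applied: prepend "x".
For "hyhtqiltyorfm" the result is "xhyhtqiltyorfm".

xhyhtqiltyorfm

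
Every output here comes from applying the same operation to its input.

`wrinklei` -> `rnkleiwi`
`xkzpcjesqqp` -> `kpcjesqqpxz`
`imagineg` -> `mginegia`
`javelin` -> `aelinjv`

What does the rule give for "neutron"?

The transformation: move the first 2 characters to the end (rotate left by 2), then swap the first and last characters.
"neutron" → "utronne" → "etronnu".

etronnu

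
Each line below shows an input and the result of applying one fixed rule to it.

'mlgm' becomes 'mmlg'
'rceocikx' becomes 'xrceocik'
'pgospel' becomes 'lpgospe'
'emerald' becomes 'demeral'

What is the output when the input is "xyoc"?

Rule — move the last character to the front.
Applying that to "xyoc" gives "cxyo".

cxyo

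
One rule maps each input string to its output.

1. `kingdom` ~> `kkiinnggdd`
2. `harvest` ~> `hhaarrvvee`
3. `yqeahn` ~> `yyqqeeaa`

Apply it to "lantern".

llaannttee

The pattern: delete the last 2 characters, then double every character.
Applying both steps to "lantern": "lante", then "llaannttee".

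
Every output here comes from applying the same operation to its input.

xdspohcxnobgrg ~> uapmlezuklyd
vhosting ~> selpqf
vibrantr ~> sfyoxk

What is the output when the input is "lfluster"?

What's happening: shift every letter 3 places backward in the alphabet (wrapping around), then delete the last 2 characters.
On "lfluster": the first step gives "icirpqbo", and the second then gives "icirpq".

icirpq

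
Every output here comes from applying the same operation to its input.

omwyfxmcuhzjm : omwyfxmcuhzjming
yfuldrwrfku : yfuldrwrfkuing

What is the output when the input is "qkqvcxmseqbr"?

The transformation: append "ing".
"qkqvcxmseqbr" → "qkqvcxmseqbring".

qkqvcxmseqbring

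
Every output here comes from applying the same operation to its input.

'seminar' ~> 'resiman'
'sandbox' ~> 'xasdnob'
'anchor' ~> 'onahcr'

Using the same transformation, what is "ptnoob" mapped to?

otponb

The rule is to swap each adjacent pair of characters (1↔2, 3↔4, ...), then move the last character to the front.
Starting from "ptnoob": after the first operation, "tponbo"; after the second, "otponb".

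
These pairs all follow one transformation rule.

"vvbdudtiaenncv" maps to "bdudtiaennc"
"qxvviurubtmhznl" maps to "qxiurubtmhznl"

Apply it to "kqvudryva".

The pattern: remove every "v".
Doing the same to "kqvudryva": "kqudrya".

kqudrya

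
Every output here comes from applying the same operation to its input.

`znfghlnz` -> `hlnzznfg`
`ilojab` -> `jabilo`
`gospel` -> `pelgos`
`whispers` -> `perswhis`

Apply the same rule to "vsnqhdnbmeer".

nbmeervsnqhd

The pattern: swap the front and back halves of the string.
On "vsnqhdnbmeer" that produces "nbmeervsnqhd".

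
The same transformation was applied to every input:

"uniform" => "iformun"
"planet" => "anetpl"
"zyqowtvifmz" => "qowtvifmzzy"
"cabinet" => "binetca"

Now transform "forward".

rwardfo

Each output is the input with this applied: move the first 2 characters to the end (rotate left by 2).
So "forward" becomes "rwardfo".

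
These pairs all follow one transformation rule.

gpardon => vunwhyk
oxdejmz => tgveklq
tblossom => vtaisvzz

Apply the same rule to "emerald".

The transformation: move the last 2 characters to the front (rotate right by 2), then shift every letter 7 places forward in the alphabet (wrapping around).
Working it through for "emerald": intermediate "ldemera", final "skltlyh".

skltlyh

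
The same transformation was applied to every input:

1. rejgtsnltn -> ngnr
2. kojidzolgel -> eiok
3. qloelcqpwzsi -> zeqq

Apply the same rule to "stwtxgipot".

Looking at the pairs, the operation is to keep one character in every 3, starting at position 1 (positions 1st, 4th, 7th, ...), then swap the first and last characters.
"stwtxgipot" → "stit" → "ttis".

ttis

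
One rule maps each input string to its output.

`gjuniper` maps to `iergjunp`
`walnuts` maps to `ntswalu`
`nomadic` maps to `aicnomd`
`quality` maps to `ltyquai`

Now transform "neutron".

In each case the input is transformed by: move the last 3 characters to the front (rotate right by 3), then swap the first and last characters.
Starting from "neutron": after the first operation, "ronneut"; after the second, "tonneur".

tonneur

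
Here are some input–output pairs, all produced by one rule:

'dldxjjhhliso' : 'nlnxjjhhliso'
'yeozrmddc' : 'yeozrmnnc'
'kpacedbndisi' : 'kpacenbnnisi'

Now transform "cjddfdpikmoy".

Looking at the pairs, the operation is to replace every "d" with "n".
On "cjddfdpikmoy" that produces "cjnnfnpikmoy".

cjnnfnpikmoy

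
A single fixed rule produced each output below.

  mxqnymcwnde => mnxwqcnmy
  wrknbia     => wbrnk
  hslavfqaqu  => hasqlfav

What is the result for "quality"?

The pattern: delete the last 2 characters, then take characters alternately from the front and the back (1st, last, 2nd, 2nd-last, ...).
On "quality": the first step gives "quali", and the second then gives "qiula".

qiula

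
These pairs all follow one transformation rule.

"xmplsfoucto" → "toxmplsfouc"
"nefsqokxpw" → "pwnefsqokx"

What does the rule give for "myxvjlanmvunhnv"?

The pattern: move the last 2 characters to the front (rotate right by 2).
For "myxvjlanmvunhnv" the result is "nvmyxvjlanmvunh".

nvmyxvjlanmvunh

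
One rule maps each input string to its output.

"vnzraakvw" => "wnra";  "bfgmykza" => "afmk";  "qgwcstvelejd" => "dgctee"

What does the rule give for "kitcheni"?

Rule — move the last 2 characters to the front (rotate right by 2), then keep every other character starting from the second (positions 2nd, 4th, 6th, ...).
Working it through for "kitcheni": intermediate "nikitche", final "iice".

iice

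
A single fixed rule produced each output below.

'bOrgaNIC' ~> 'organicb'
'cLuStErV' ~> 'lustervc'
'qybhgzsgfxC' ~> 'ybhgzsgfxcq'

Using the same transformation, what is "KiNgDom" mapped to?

The transformation: move the first character to the end, then convert every letter to lowercase.
"KiNgDom" → "iNgDomK" → "ingdomk".

ingdomk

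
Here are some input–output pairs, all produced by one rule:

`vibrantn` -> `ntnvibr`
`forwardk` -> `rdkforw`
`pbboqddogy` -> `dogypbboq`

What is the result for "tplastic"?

What's happening: swap the front and back halves of the string, then delete the first character.
On "tplastic": the first step gives "stictpla", and the second then gives "tictpla".

tictpla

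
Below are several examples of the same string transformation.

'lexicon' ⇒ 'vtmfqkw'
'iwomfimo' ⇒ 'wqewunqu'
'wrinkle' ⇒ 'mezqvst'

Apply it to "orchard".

What's happening: move the last character to the front, then shift every letter 8 places forward in the alphabet (wrapping around).
Applying both steps to "orchard": "dorchar", then "lwzkpiz".

lwzkpiz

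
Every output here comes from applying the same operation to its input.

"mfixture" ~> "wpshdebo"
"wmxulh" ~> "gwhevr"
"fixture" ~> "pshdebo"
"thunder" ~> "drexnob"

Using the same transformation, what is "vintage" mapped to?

Each output is the input with this applied: shift every letter 10 places forward in the alphabet (wrapping around).
Applying that to "vintage" gives "fsxdkqo".

fsxdkqo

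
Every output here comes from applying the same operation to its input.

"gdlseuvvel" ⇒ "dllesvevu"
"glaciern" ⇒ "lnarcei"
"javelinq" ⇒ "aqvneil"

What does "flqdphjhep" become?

What's happening: delete the first character, then take characters alternately from the front and the back (1st, last, 2nd, 2nd-last, ...).
Working it through for "flqdphjhep": intermediate "lqdphjhep", final "lpqedhpjh".

lpqedhpjh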